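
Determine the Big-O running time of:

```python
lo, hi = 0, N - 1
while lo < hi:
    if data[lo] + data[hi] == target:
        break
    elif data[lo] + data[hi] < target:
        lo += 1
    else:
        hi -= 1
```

Time complexity: O(n).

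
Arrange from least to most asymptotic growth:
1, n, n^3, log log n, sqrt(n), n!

Ordered by growth rate: 1 < log log n < sqrt(n) < n < n^3 < n!.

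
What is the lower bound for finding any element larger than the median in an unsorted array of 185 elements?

To find an element larger than the median of 185 elements, we must see Omega(n) elements. Without seeing enough elements, an adversary can make any unseen element the median.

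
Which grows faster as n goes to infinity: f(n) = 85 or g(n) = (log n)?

g(n) = (log n) grows faster: any unbounded function dominates a constant.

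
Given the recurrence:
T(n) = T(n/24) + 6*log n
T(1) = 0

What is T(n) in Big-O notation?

Each of the log_24(n) levels adds O(log n). T(n) = O(log^2 n).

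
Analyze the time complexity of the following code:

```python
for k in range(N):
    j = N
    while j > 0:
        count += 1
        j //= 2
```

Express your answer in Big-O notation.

Time complexity: O(n log n).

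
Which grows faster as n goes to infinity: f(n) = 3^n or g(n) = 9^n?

g(n) = 9^n grows faster: (9/3)^n -> infinity since 9/3 > 1.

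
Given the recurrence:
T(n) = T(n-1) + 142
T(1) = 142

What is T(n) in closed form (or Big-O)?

Unrolling: T(n) = T(n-1) + 142 = T(n-2) + 2*142 = ... = T(1) + (n-1)*142 = 142 + (n-1)*142 = 142n.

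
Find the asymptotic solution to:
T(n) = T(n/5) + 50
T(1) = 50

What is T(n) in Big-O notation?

Each step divides n by 5 and adds 50. After log_5(n) steps, T(n) = O(log n).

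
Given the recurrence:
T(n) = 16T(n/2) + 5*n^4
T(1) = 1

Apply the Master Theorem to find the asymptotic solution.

a=16, b=2, f(n)=5*n^4. log_2(16) = 4. Case 2: T(n) = O(n^4 log n).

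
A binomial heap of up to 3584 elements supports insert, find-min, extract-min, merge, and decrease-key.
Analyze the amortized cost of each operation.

A binomial heap with n <= 3584 elements has at most floor(log_2 3584) + 1 = 12 trees. Using potential Phi = number of trees: Insert adds one tree, but cascading merges reduce count -- amortized O(1). Find-min reads the cached minimum pointer: O(1). Extract-min creates O(log n) new trees: O(log n). Merge combines tree lists: O(log n). Decrease-key sifts the element up its tree of height <= log n: O(log n).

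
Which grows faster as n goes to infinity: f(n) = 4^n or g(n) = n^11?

f(n) = 4^n grows faster: any exponential with base > 1 dominates every polynomial.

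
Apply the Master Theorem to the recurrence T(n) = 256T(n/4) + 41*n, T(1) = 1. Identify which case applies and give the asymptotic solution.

a=256, b=4, f(n)=41*n.
log_4(256) = 4 > 1.
Since f(n) = O(n^1) is polynomially smaller than n^4, Case 1 applies.
T(n) = Theta(n^4).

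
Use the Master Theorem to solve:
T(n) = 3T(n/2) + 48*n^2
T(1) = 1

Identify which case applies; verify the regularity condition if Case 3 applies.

a=3, b=2, f(n)=48*n^2.
log_2(3) = 1.585 < 2.
f(n) = Omega(n^(1.585+epsilon)) for some epsilon > 0, so Case 3 is the candidate.
Regularity: a*f(n/b) = 3*48*(n/2)^2 = (3/4)*48*n^2 <= c*f(n) with c = 3/4 < 1. Satisfied.
Case 3: T(n) = Theta(n^2).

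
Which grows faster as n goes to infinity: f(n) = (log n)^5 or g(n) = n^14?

g(n) = n^14 grows faster: any positive polynomial dominates any polylog.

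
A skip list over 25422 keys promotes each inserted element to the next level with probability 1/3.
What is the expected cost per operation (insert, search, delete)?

Expected number of levels is O(log_3(25422)) = O(log n). A search visits O(1) expected nodes per level over O(log n) levels. Insert/delete are a search plus O(1) pointer updates per level. Expected O(log n) per operation.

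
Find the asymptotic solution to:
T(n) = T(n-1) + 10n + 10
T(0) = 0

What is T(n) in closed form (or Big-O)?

Dominant term in sum is 10*sum(i, i=1..n) = 10*n*(n+1)/2 = O(n^2).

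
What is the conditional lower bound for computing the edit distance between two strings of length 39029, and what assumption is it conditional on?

Under SETH (the Strong Exponential Time Hypothesis), edit distance on length-39029 strings cannot be computed in O(n^(2-epsilon)) time for any epsilon > 0 (Backurs-Indyk). The reduction is from CNF-SAT via the orthogonal vectors problem.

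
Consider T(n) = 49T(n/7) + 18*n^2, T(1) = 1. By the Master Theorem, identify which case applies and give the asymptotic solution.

a=49, b=7, f(n)=18*n^2.
log_7(49) = 2, so n^(log_b(a)) = n^2.
f(n) = Theta(n^2), so Case 2 applies.
T(n) = Theta(n^2 log n).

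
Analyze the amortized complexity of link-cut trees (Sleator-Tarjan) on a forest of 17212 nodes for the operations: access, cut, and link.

Link-cut trees represent the forest using splay trees over preferred paths. With potential Phi = sum over nodes of log(size of virtual subtree), each access on 17212 nodes is O(log 17212) = O(log n) amortized by the splay-tree access lemma. Cut and link are O(1) plus one access.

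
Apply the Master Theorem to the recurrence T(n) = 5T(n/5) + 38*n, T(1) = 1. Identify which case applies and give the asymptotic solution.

a=5, b=5, f(n)=38*n.
log_5(5) = 1, so n^(log_b(a)) = n.
f(n) = Theta(n), so Case 2 applies.
T(n) = Theta(n log n).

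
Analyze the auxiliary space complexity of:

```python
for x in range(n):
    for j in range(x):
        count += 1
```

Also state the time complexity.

Space complexity: O(1).
Only a constant amount of auxiliary storage is used; nothing grows with n.
Time complexity: O(n^2).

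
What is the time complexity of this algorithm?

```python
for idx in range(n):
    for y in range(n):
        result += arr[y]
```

Time complexity: O(n^2).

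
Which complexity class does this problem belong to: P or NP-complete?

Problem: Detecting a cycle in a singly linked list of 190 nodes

This problem is in P: Floyd's tortoise-and-hare runs in O(n) time, O(1) space.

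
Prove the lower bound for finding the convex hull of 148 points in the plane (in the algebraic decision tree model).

Reduction from sorting: given 148 numbers x_1,...,x_{148}, map x_i to the point (x_i, x_i^2) on the parabola y = x^2. All points are on the convex hull, and walking the hull gives them in sorted x-order. Since sorting requires Omega(n log n), so does planar convex hull.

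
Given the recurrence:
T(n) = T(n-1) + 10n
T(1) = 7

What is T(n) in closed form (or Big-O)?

Unrolling: T(n) = 7 + 10*(2 + 3 + ... + n) = 7 + 10*(n(n+1)/2 - 1) = O(n^2).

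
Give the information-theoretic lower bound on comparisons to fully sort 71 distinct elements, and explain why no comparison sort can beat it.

A comparison sort is a binary decision tree whose leaves are the 71! = 850478588567862317521167644239926010288584608120796235886430763388588680378079017697280000000000000000 possible output permutations. A binary tree with L leaves has height >= ceil(log_2(L)). So any comparison sort needs >= ceil(log_2(71!)) = 339 comparisons in the worst case.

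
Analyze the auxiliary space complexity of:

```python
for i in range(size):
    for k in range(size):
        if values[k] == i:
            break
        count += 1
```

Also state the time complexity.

Space complexity: O(1).
Only a constant amount of auxiliary storage is used; nothing grows with n.
Time complexity: O(n^2).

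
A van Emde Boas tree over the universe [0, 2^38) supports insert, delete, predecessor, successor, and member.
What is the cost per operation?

vEB recursively partitions [0, 274877906944) into sqrt(u) clusters of size sqrt(u). Each operation recurses into either one cluster or the summary, never both: T(u) = T(sqrt(u)) + O(1) => T(u) = O(log log u) = O(log 38). This is worst-case, not just amortized.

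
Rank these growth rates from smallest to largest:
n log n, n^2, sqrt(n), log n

Ordered by growth rate: log n < sqrt(n) < n log n < n^2.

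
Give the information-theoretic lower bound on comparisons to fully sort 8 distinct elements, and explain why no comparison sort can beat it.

A comparison sort is a binary decision tree whose leaves are the 8! = 40320 possible output permutations. A binary tree with L leaves has height >= ceil(log_2(L)). So any comparison sort needs >= ceil(log_2(8!)) = 16 comparisons in the worst case.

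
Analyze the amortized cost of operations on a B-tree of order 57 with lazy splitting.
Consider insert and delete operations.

In a B-tree of order 57, a node splits when it has 57 keys. With lazy splitting, we use potential Phi = number of full nodes + number of near-empty nodes. Each split costs O(1) but reduces potential. Between splits, at least 28 insertions must occur in that node. Amortized structural cost is O(1) per operation, plus O(log_57 n) traversal.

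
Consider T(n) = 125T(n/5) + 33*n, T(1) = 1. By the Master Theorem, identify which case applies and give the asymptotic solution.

a=125, b=5, f(n)=33*n.
log_5(125) = 3 > 1.
Since f(n) = O(n^1) is polynomially smaller than n^3, Case 1 applies.
T(n) = Theta(n^3).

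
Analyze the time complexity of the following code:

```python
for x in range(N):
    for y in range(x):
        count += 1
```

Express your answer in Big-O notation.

Time complexity: O(n^2).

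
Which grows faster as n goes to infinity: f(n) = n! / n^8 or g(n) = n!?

g(n) = n! grows faster: the ratio n!/(n!/n^8) = n^8 -> infinity.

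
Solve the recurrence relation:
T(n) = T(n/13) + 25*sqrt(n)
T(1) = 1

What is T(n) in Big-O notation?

Each level contributes sqrt(n/13^k). Geometric series with ratio 1/sqrt(13) < 1 sums to O(sqrt(n)).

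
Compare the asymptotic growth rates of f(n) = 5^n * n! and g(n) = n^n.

f(n) = 5^n * n! grows faster: by Stirling n! ~ sqrt(2 pi n)(n/e)^n, so 5^n n! / n^n ~ (5/e)^n sqrt(2 pi n) -> infinity since 5/e > 1.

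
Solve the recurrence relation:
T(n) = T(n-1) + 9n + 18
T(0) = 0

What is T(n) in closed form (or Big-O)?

Dominant term in sum is 9*sum(i, i=1..n) = 9*n*(n+1)/2 = O(n^2).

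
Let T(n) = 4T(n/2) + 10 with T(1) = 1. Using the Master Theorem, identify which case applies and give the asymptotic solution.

a=4, b=2, f(n)=10.
log_2(4) = 2 > 0.
Since f(n) = O(n^0) is polynomially smaller than n^2, Case 1 applies.
T(n) = Theta(n^2).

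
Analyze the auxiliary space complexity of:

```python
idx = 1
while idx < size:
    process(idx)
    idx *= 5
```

Space complexity: O(1).
Only a constant amount of auxiliary storage is used; nothing grows with n.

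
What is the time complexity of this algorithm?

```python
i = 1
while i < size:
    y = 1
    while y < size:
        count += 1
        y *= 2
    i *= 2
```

Time complexity: O(log^2 n).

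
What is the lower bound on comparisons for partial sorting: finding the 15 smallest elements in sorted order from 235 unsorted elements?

Finding 15 smallest of 235 in sorted order: Omega(235) to identify the 15 smallest, plus Omega(15 log 15) to sort them. Total: Omega(n + k log k).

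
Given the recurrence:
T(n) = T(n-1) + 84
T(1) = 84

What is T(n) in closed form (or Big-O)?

Unrolling: T(n) = T(n-1) + 84 = T(n-2) + 2*84 = ... = T(1) + (n-1)*84 = 84 + (n-1)*84 = 84n.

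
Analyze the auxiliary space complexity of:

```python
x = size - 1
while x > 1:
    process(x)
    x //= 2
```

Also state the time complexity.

Space complexity: O(1).
Only a constant amount of auxiliary storage is used; nothing grows with n.
Time complexity: O(log n).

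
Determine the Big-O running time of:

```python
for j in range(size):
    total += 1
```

Time complexity: O(n).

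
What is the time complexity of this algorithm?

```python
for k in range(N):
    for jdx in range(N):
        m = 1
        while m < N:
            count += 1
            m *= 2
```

Time complexity: O(n^2 log n).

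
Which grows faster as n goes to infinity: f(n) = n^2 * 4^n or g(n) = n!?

g(n) = n! grows faster: by Stirling n! ~ (n/e)^n sqrt(2*pi*n); (n/e)^n eventually dominates n^2 * 4^n.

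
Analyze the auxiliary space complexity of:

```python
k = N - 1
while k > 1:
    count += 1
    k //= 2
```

Space complexity: O(1).
Only a constant amount of auxiliary storage is used; nothing grows with n.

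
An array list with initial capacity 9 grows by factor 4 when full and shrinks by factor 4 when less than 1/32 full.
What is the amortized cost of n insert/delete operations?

Using potential function Phi = |4*size - capacity|. Resizing costs are offset by potential release. Amortized O(1) per operation.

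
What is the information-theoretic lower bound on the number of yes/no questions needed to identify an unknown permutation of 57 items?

There are 57! = 40526919504877216755680601905432322134980384796226602145184481280000000000000 permutations. Each yes/no question gives at most 1 bit, so at least ceil(log_2(40526919504877216755680601905432322134980384796226602145184481280000000000000)) = 255 questions are needed.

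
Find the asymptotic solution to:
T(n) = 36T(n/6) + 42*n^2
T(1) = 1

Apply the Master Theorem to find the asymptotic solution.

a=36, b=6, f(n)=42*n^2. log_6(36) = 2. Case 2: T(n) = O(n^2 log n).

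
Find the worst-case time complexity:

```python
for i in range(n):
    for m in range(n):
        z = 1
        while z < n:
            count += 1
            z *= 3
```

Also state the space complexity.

Time complexity: O(n^2 log n).
Space complexity: O(1).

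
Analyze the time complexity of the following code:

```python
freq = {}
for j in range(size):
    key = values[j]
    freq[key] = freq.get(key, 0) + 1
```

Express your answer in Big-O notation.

Time complexity: O(n).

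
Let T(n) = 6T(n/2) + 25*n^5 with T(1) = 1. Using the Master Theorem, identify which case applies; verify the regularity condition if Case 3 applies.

a=6, b=2, f(n)=25*n^5.
log_2(6) = 2.585 < 5.
f(n) = Omega(n^(2.585+epsilon)) for some epsilon > 0, so Case 3 is the candidate.
Regularity: a*f(n/b) = 6*25*(n/2)^5 = (6/32)*25*n^5 <= c*f(n) with c = 6/32 < 1. Satisfied.
Case 3: T(n) = Theta(n^5).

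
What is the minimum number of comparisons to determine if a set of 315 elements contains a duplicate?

Determining if 315 elements are all distinct requires Omega(n log n) comparisons in the comparison model. This follows from the element distinctness lower bound.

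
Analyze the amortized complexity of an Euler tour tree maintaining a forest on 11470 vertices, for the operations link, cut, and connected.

An Euler tour tree stores each tree's Euler tour as a balanced BST keyed by tour position. On 11470 vertices: link concatenates two tours via O(1) splits/joins of size <= 2*11470 (O(log n)); cut splits the tour at the two occurrences of the edge (O(log n)); connected compares BST roots (O(log n) to find the root). All O(log n) amortized.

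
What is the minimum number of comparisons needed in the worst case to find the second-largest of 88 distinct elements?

Lower bound: finding the max needs 88-1 comparisons. By the adversary weight-doubling argument, the max must personally win >= ceil(log_2(88)) = 7 comparisons; the 2nd-largest is among those 7 losers, needing 7-1 more comparisons. Total >= 88-1 + 7-1 = 93. A balanced knockout tournament achieves this.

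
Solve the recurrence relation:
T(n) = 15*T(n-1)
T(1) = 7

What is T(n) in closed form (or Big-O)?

Each step multiplies by 15. T(n) = T(1)*15^(n-1) = 7*15^(n-1).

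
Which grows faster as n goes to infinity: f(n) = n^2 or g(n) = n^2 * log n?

g(n) = n^2 * log n grows faster: extra log n factor -> infinity.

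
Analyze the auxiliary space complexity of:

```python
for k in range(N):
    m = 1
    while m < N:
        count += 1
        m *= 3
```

Space complexity: O(1).
Only a constant amount of auxiliary storage is used; nothing grows with n.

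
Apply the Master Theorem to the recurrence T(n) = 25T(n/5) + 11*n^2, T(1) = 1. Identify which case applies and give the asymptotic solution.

a=25, b=5, f(n)=11*n^2.
log_5(25) = 2, so n^(log_b(a)) = n^2.
f(n) = Theta(n^2), so Case 2 applies.
T(n) = Theta(n^2 log n).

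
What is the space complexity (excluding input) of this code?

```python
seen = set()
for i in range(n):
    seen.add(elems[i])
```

Space complexity: O(n).
Auxiliary storage grows linearly with the input size n in the worst case.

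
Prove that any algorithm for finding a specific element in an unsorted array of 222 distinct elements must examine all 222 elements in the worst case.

Adversary argument: if the algorithm examines fewer than 222 elements, the adversary places the target in an unexamined position. The algorithm cannot distinguish 'not present' from 'in unexamined position'.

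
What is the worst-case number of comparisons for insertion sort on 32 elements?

Insertion sort on reverse-sorted input: 1 + 2 + ... + (32-1) = 496 comparisons.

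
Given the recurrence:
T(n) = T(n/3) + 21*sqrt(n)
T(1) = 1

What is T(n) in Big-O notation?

Each level contributes sqrt(n/3^k). Geometric series with ratio 1/sqrt(3) < 1 sums to O(sqrt(n)).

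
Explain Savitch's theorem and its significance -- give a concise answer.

Savitch's theorem states that NSPACE(f(n)) is contained in DSPACE(f(n)^2) for f(n) >= log n. In particular, NPSPACE = PSPACE, meaning nondeterminism does not significantly help for space-bounded computation. This contrasts with time, where we do not know if P = NP.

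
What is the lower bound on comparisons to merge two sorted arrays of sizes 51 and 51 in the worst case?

Adversary: with |51 - 51| <= 1 the inputs can be fully interleaved so that every adjacent pair in the merged output comes from different arrays. Then each of the 101 adjacent pairs must be directly compared, or the algorithm cannot determine their relative order. Standard merge meets this bound.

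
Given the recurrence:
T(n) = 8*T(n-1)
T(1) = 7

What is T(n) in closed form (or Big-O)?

Each step multiplies by 8. T(n) = T(1)*8^(n-1) = 7*8^(n-1).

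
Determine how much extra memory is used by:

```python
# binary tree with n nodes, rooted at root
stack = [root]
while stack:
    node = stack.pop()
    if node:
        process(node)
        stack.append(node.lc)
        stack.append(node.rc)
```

Space complexity: O(n).
Auxiliary storage grows linearly with the input size n in the worst case.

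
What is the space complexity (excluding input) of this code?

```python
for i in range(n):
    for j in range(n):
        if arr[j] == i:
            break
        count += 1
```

Space complexity: O(1).
Only a constant amount of auxiliary storage is used; nothing grows with n.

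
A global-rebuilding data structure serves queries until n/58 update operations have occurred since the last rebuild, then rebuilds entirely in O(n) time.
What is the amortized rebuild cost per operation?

The O(n) rebuild is triggered by n/58 operations, so each contributes O(n)/(n/58) = O(58) = O(1) to the rebuild cost.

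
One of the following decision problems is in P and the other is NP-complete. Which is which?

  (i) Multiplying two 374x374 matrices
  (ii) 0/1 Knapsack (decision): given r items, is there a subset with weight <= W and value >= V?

(i) is P: the schoolbook algorithm runs in O(n^3).
(ii) is NP-complete: reduces from Subset Sum.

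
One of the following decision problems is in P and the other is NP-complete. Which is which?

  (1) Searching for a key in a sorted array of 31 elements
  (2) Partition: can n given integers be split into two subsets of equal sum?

(1) is P: binary search runs in O(log n).
(2) is NP-complete: Subset Sum reduces to it (one of Karp's 21 NP-complete problems).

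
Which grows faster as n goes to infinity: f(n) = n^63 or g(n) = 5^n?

g(n) = 5^n grows faster: any exponential with base > 1 dominates every polynomial.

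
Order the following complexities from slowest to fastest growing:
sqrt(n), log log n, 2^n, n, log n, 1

Ordered by growth rate: 1 < log log n < log n < sqrt(n) < n < 2^n.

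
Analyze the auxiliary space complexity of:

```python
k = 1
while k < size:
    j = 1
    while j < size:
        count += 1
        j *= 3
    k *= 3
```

Space complexity: O(1).
Only a constant amount of auxiliary storage is used; nothing grows with n.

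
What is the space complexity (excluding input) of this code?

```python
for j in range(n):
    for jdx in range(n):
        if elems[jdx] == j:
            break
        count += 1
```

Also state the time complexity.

Space complexity: O(1).
Only a constant amount of auxiliary storage is used; nothing grows with n.
Time complexity: O(n^2).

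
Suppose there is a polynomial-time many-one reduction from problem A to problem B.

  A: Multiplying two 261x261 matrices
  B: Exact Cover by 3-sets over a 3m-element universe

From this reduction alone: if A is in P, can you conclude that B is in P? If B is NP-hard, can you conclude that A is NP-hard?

A poly-time reduction A <=_p B transfers tractability DOWN (B easy => A easy) and hardness UP (A hard => B hard), not the reverse.
From A in P, the reduction alone does NOT give B in P: any problem in P trivially reduces to SAT, yet SAT is not known to be in P.
From B NP-hard, the reduction alone does NOT give A NP-hard: again, easy problems reduce to hard ones.
(Here in fact A is P and B is NP-complete.)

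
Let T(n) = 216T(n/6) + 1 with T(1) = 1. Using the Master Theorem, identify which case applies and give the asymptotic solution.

a=216, b=6, f(n)=1.
log_6(216) = 3 > 0.
Since f(n) = O(n^0) is polynomially smaller than n^3, Case 1 applies.
T(n) = Theta(n^3).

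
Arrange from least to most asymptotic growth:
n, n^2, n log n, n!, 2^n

Ordered by growth rate: n < n log n < n^2 < 2^n < n!.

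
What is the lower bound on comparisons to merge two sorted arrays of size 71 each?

To merge two sorted arrays of size 71, we need at least 141 comparisons in the worst case. An adversary can force every element to be compared.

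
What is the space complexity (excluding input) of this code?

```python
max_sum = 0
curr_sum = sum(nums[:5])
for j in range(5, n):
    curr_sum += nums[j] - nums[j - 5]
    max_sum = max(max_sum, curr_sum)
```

Space complexity: O(1).
Only a constant amount of auxiliary storage is used; nothing grows with n.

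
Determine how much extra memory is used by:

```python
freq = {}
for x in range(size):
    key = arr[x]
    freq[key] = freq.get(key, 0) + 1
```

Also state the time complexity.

Space complexity: O(n).
Auxiliary storage grows linearly with the input size n in the worst case.
Time complexity: O(n).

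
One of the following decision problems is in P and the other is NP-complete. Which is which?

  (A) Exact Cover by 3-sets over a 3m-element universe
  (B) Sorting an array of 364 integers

(A) is NP-complete: one of Karp's 21 NP-complete problems.
(B) is P: merge sort runs in O(n log n).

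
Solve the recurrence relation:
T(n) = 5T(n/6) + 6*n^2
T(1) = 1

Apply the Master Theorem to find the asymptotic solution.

a=5, b=6, f(n)=6*n^2. log_6(5) = 0.8982 < 2. Case 3: T(n) = O(n^2).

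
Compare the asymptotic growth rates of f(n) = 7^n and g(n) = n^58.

f(n) = 7^n grows faster: any exponential with base > 1 dominates every polynomial.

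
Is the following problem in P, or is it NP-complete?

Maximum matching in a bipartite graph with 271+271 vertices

This problem is in P: Hopcroft-Karp runs in O(E sqrt(V)).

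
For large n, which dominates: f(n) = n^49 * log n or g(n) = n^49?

f(n) = n^49 * log n grows faster: extra log n factor -> infinity.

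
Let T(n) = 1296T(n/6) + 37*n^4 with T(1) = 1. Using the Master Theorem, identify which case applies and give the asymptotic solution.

a=1296, b=6, f(n)=37*n^4.
log_6(1296) = 4, so n^(log_b(a)) = n^4.
f(n) = Theta(n^4), so Case 2 applies.
T(n) = Theta(n^4 log n).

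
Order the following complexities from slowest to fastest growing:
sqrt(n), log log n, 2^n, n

Ordered by growth rate: log log n < sqrt(n) < n < 2^n.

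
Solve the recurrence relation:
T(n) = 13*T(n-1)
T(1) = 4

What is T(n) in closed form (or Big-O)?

Each step multiplies by 13. T(n) = T(1)*13^(n-1) = 4*13^(n-1).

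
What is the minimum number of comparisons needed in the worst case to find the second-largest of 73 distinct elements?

Lower bound: finding the max needs 73-1 comparisons. By the adversary weight-doubling argument, the max must personally win >= ceil(log_2(73)) = 7 comparisons; the 2nd-largest is among those 7 losers, needing 7-1 more comparisons. Total >= 73-1 + 7-1 = 78. A balanced knockout tournament achieves this.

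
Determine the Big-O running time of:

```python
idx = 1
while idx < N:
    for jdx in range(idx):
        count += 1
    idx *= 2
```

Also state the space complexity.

Time complexity: O(n).
Space complexity: O(1).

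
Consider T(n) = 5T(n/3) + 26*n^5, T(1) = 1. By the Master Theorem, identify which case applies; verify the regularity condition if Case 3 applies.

a=5, b=3, f(n)=26*n^5.
log_3(5) = 1.465 < 5.
f(n) = Omega(n^(1.465+epsilon)) for some epsilon > 0, so Case 3 is the candidate.
Regularity: a*f(n/b) = 5*26*(n/3)^5 = (5/243)*26*n^5 <= c*f(n) with c = 5/243 < 1. Satisfied.
Case 3: T(n) = Theta(n^5).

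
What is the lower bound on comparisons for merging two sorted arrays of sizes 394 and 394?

Adversary argument: with sizes 394 and 394 (differing by at most 1), interleave the two arrays so that every consecutive pair in the output comes from different inputs. Then each of the 787 adjacent output pairs must be directly compared, or the algorithm cannot determine their relative order. So 787 comparisons are necessary; standard merge achieves this.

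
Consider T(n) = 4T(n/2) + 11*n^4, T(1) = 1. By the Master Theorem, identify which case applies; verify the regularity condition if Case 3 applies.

a=4, b=2, f(n)=11*n^4.
log_2(4) = 2 < 4.
f(n) = Omega(n^(2+epsilon)) for some epsilon > 0, so Case 3 is the candidate.
Regularity: a*f(n/b) = 4*11*(n/2)^4 = (4/16)*11*n^4 <= c*f(n) with c = 4/16 < 1. Satisfied.
Case 3: T(n) = Theta(n^4).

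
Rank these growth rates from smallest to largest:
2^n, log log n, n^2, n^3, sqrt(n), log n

Ordered by growth rate: log log n < log n < sqrt(n) < n^2 < n^3 < 2^n.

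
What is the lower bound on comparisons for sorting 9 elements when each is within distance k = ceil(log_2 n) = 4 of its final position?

Partition the 9 positions into floor(n/k) blocks of k = 4 consecutive positions; any permutation within a block keeps every element within k of its final position, so there are at least (k!)^(n/k) distinguishable inputs. Lower bound: log_2((k!)^(n/k)) = (n/k) * log_2(k!) = Theta(n log k); with k = ceil(log_2 n), this is Omega(n log log n).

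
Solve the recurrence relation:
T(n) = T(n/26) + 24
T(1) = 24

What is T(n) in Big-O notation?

Each step divides n by 26 and adds 24. After log_26(n) steps, T(n) = O(log n).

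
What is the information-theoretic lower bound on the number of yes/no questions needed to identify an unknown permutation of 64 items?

There are 64! = 126886932185884164103433389335161480802865516174545192198801894375214704230400000000000000 permutations. Each yes/no question gives at most 1 bit, so at least ceil(log_2(126886932185884164103433389335161480802865516174545192198801894375214704230400000000000000)) = 296 questions are needed.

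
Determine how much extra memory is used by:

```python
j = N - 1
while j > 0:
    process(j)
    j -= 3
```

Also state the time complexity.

Space complexity: O(1).
Only a constant amount of auxiliary storage is used; nothing grows with n.
Time complexity: O(n).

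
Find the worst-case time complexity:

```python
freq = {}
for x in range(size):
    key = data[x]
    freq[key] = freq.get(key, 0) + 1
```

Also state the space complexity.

Time complexity: O(n).
Space complexity: O(n).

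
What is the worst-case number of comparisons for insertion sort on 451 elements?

Insertion sort on reverse-sorted input: 1 + 2 + ... + (451-1) = 101475 comparisons.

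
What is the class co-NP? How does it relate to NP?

co-NP is the class of problems whose complement is in NP. A problem is in co-NP if 'no' instances have short proofs. NP and co-NP may or may not be equal. If NP != co-NP, then P != NP. Tautology (is a formula always true?) is in co-NP.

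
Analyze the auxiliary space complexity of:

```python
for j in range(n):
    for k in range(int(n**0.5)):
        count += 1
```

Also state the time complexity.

Space complexity: O(1).
Only a constant amount of auxiliary storage is used; nothing grows with n.
Time complexity: O(n * sqrt(n)).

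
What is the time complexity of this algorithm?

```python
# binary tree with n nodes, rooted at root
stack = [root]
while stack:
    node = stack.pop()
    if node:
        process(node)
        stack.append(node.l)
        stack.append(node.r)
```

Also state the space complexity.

Time complexity: O(n).
Space complexity: O(n).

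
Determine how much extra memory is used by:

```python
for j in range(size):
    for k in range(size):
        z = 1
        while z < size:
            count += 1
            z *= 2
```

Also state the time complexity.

Space complexity: O(1).
Only a constant amount of auxiliary storage is used; nothing grows with n.
Time complexity: O(n^2 log n).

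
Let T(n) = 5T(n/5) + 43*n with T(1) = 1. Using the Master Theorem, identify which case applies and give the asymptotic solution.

a=5, b=5, f(n)=43*n.
log_5(5) = 1, so n^(log_b(a)) = n.
f(n) = Theta(n), so Case 2 applies.
T(n) = Theta(n log n).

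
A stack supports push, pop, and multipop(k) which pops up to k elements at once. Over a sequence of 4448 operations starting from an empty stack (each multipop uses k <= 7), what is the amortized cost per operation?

Each element is pushed exactly once and popped at most once (whether by pop or as part of a multipop). So the total number of individual pops over the whole sequence is at most the number of pushes, which is at most 4448. Total work <= 2 * 4448, hence O(1) amortized per operation.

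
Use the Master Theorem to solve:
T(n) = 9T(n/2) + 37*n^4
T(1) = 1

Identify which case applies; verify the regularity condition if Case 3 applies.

a=9, b=2, f(n)=37*n^4.
log_2(9) = 3.17 < 4.
f(n) = Omega(n^(3.17+epsilon)) for some epsilon > 0, so Case 3 is the candidate.
Regularity: a*f(n/b) = 9*37*(n/2)^4 = (9/16)*37*n^4 <= c*f(n) with c = 9/16 < 1. Satisfied.
Case 3: T(n) = Theta(n^4).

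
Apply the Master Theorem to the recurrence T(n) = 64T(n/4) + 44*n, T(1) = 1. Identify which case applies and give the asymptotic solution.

a=64, b=4, f(n)=44*n.
log_4(64) = 3 > 1.
Since f(n) = O(n^1) is polynomially smaller than n^3, Case 1 applies.
T(n) = Theta(n^3).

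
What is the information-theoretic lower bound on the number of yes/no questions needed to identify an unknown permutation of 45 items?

There are 45! = 119622220865480194561963161495657715064383733760000000000 permutations. Each yes/no question gives at most 1 bit, so at least ceil(log_2(119622220865480194561963161495657715064383733760000000000)) = 187 questions are needed.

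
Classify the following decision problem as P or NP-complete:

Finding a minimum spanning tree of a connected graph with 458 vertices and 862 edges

This problem is in P: Kruskal's / Prim's algorithms run in polynomial time.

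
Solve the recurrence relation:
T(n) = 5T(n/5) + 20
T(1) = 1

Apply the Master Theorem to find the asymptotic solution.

a=5, b=5, f(n)=20. log_5(5) = 1. Case 1 of Master Theorem: T(n) = O(n^1).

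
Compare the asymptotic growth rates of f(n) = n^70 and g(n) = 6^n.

g(n) = 6^n grows faster: any exponential with base > 1 dominates every polynomial.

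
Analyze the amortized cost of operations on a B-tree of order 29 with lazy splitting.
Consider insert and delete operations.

In a B-tree of order 29, a node splits when it has 29 keys. With lazy splitting, we use potential Phi = number of full nodes + number of near-empty nodes. Each split costs O(1) but reduces potential. Between splits, at least 14 insertions must occur in that node. Amortized structural cost is O(1) per operation, plus O(log_29 n) traversal.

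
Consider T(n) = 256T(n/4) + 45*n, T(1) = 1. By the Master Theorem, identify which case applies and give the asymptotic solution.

a=256, b=4, f(n)=45*n.
log_4(256) = 4 > 1.
Since f(n) = O(n^1) is polynomially smaller than n^4, Case 1 applies.
T(n) = Theta(n^4).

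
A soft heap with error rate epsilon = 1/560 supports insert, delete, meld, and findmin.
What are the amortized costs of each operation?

Soft heaps (Chazelle) allow up to an epsilon = 1/560 fraction of elements to have corrupted (raised) keys. Insert is O(log(1/epsilon)) = O(log 560) amortized -- the structure maintains heap-ordered binary trees of rank bounded by O(log(1/epsilon)). Meld concatenates root lists: O(1) amortized. Delete and findmin are O(1) amortized.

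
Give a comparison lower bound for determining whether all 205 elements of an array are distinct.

In the algebraic decision-tree model, the YES region for element distinctness on 205 elements has 205! connected components (one per ordering). Ben-Or's theorem then gives a lower bound of Omega(log(n!)) = Omega(n log n).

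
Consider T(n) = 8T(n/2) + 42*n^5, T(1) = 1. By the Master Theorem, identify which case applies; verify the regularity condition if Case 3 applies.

a=8, b=2, f(n)=42*n^5.
log_2(8) = 3 < 5.
f(n) = Omega(n^(3+epsilon)) for some epsilon > 0, so Case 3 is the candidate.
Regularity: a*f(n/b) = 8*42*(n/2)^5 = (8/32)*42*n^5 <= c*f(n) with c = 8/32 < 1. Satisfied.
Case 3: T(n) = Theta(n^5).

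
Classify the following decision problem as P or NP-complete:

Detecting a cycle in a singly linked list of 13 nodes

This problem is in P: Floyd's tortoise-and-hare runs in O(n) time, O(1) space.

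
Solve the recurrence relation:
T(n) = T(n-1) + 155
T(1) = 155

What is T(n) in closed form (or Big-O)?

Unrolling: T(n) = T(n-1) + 155 = T(n-2) + 2*155 = ... = T(1) + (n-1)*155 = 155 + (n-1)*155 = 155n.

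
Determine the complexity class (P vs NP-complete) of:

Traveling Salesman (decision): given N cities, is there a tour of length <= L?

This problem is NP-complete: reduces from Hamiltonian Cycle.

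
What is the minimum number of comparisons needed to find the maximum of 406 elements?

Finding the maximum requires 405 comparisons. Each comparison eliminates exactly one candidate. With 406 candidates, we need 405 eliminations.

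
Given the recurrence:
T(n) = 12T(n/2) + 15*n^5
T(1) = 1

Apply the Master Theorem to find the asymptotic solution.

a=12, b=2, f(n)=15*n^5. log_2(12) = 3.585 < 5. Case 3: T(n) = O(n^5).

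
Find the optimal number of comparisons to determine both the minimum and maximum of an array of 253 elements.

Naive approach: 504 comparisons (252 for max + 252 for min).
Optimal: Compare elements in pairs first (floor(n/2) = 126 comparisons), then find max among winners and min among losers (126 comparisons each).
Total: ceil(3n/2) - 2 = 378 comparisons. An adversary argument shows this is also a lower bound.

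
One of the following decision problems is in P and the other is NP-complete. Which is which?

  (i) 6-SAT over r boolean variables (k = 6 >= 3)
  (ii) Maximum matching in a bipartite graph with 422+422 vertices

(i) is NP-complete: 3-SAT is NP-complete (Cook-Levin); k-SAT for k>=3 reduces from 3-SAT.
(ii) is P: Hopcroft-Karp runs in O(E sqrt(V)).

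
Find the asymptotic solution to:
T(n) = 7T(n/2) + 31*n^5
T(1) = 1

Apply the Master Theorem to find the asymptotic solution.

a=7, b=2, f(n)=31*n^5. log_2(7) = 2.807 < 5. Case 3: T(n) = O(n^5).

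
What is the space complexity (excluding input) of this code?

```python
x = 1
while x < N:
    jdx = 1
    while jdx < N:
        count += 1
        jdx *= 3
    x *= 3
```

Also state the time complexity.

Space complexity: O(1).
Only a constant amount of auxiliary storage is used; nothing grows with n.
Time complexity: O(log^2 n).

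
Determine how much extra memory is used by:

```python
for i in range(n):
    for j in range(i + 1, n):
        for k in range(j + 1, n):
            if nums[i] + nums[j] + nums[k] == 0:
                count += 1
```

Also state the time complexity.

Space complexity: O(1).
Only a constant amount of auxiliary storage is used; nothing grows with n.
Time complexity: O(n^3).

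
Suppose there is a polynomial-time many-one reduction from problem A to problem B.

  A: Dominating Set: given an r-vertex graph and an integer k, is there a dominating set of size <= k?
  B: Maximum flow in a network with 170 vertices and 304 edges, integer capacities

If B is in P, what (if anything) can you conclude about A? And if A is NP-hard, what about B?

A poly-time reduction A <=_p B means any A-instance can be transformed to a B-instance in poly time.
If B is in P: compose the reduction with B's poly-time algorithm to solve A in poly time, so A is in P.
If A is NP-hard: every NP problem reduces to A, which reduces to B; composing reductions, every NP problem reduces to B, so B is NP-hard.
(Here in fact A is NP-complete and B is in P, so no such reduction is known -- its existence would imply P = NP; the analysis concerns only what the assumed reduction would or would not let you conclude.)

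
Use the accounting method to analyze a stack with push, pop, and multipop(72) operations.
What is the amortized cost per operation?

Assign 2 credits per push (1 for the push, 1 saved for a future pop). Each pop or element popped by multipop(72) uses 1 saved credit. Total credits never go negative, so amortized cost is O(1).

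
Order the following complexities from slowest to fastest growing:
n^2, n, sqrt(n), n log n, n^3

Ordered by growth rate: sqrt(n) < n < n log n < n^2 < n^3.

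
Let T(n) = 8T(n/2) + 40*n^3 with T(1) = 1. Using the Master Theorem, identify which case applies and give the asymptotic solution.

a=8, b=2, f(n)=40*n^3.
log_2(8) = 3, so n^(log_b(a)) = n^3.
f(n) = Theta(n^3), so Case 2 applies.
T(n) = Theta(n^3 log n).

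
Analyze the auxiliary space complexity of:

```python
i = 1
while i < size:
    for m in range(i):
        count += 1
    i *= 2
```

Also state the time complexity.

Space complexity: O(1).
Only a constant amount of auxiliary storage is used; nothing grows with n.
Time complexity: O(n).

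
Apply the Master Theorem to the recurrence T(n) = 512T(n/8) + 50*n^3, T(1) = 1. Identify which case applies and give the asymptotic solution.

a=512, b=8, f(n)=50*n^3.
log_8(512) = 3, so n^(log_b(a)) = n^3.
f(n) = Theta(n^3), so Case 2 applies.
T(n) = Theta(n^3 log n).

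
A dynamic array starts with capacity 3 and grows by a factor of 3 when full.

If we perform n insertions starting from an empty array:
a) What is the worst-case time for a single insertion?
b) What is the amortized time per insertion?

(a) Worst-case single insertion: O(n) -- when the array is full at capacity c, the resize copies all c elements, and c can be Theta(n).
(b) Resizes happen at sizes 3, 9, 27, ... Total copy cost for n insertions: 3 + 9 + ... = O(n) (geometric series with ratio 1/3). Amortized cost per insertion: O(n)/n = O(1).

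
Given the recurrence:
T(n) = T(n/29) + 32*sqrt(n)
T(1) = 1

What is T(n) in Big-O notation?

Each level contributes sqrt(n/29^k). Geometric series with ratio 1/sqrt(29) < 1 sums to O(sqrt(n)).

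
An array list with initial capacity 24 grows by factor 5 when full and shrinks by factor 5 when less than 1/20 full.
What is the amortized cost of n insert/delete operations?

Using potential function Phi = |5*size - capacity|. Resizing costs are offset by potential release. Amortized O(1) per operation.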